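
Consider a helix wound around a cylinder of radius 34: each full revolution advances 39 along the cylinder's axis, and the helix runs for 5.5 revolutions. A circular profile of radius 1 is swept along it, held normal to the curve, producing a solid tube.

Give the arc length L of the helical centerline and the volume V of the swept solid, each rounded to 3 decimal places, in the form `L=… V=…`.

2πR = 2π·34 = 213.628300
per-turn = √(213.628300² + 39²) = √(45637.0508 + 1521) = √47158.0508 = 217.159045
L = 5.5 × 217.159045 = 1194.374747
V = π·1² × L = 3.141593 × 1194.374747 = 3752.238929

L=1194.375 V=3752.239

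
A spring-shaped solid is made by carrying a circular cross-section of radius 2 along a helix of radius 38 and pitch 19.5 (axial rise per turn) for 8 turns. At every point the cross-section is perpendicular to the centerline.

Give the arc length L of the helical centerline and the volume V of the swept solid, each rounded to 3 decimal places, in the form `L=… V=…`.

L=1916.448 V=24082.797

2πR = 2π·38 = 238.761042
per-turn = √(238.761042² + 19.5²) = √(57006.8350 + 380.25) = √57387.0850 = 239.556016
L = 8 × 239.556016 = 1916.448132
V = π·2² × L = 12.566371 × 1916.448132 = 24082.797486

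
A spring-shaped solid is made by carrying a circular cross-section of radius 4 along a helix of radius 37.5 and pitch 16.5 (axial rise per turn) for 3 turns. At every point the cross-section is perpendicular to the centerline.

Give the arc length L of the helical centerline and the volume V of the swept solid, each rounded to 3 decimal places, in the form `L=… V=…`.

2πR = 2π·37.5 = 235.619449
per-turn = √(235.619449² + 16.5²) = √(55516.5248 + 272.25) = √55788.7748 = 236.196475
L = 3 × 236.196475 = 708.589425
V = π·4² × L = 50.265482 × 708.589425 = 35617.589297

L=708.589 V=35617.589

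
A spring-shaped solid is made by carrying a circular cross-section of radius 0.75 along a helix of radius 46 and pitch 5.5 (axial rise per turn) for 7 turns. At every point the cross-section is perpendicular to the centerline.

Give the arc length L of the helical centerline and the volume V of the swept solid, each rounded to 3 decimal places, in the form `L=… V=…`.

L=2023.552 V=3575.911

2πR = 2π·46 = 289.026524
per-turn = √(289.026524² + 5.5²) = √(83536.3317 + 30.25) = √83566.5817 = 289.078850
L = 7 × 289.078850 = 2023.551952
V = π·0.75² × L = 1.767146 × 2023.551952 = 3575.911469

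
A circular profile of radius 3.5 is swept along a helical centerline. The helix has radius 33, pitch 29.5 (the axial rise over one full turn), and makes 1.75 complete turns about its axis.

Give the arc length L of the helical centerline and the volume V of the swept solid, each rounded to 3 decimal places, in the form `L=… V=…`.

L=366.508 V=14104.882

2πR = 2π·33 = 207.345115
per-turn = √(207.345115² + 29.5²) = √(42991.9968 + 870.25) = √43862.2468 = 209.433156
L = 1.75 × 209.433156 = 366.508023
V = π·3.5² × L = 38.484510 × 366.508023 = 14104.881669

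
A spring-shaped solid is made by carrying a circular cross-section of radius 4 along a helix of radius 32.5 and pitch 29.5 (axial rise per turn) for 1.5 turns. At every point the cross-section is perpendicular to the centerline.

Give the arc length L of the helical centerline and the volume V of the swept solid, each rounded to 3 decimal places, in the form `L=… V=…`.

L=309.485 V=15556.415

2πR = 2π·32.5 = 204.203522
per-turn = √(204.203522² + 29.5²) = √(41699.0786 + 870.25) = √42569.3286 = 206.323359
L = 1.5 × 206.323359 = 309.485039
V = π·4² × L = 50.265482 × 309.485039 = 15556.414797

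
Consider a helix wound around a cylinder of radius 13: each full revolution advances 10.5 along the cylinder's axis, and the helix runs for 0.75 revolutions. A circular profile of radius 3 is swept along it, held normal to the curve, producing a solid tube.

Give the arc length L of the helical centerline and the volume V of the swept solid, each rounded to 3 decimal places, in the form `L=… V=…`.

L=61.765 V=1746.368

2πR = 2π·13 = 81.681409
per-turn = √(81.681409² + 10.5²) = √(6671.8526 + 110.25) = √6782.1026 = 82.353522
L = 0.75 × 82.353522 = 61.765141
V = π·3² × L = 28.274334 × 61.765141 = 1746.368232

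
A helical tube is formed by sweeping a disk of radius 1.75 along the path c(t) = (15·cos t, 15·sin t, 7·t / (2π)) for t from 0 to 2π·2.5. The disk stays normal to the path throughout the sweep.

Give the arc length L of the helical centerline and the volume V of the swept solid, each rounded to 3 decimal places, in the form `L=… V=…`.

L=236.268 V=2273.169

2πR = 2π·15 = 94.247780
per-turn = √(94.247780² + 7²) = √(8882.6440 + 49) = √8931.6440 = 94.507375
L = 2.5 × 94.507375 = 236.268438
V = π·1.75² × L = 9.621128 × 236.268438 = 2273.168766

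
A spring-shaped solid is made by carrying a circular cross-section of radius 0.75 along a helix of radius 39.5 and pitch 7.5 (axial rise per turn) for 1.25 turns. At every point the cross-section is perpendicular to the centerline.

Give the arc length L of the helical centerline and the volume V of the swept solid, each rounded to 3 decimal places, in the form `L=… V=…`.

L=310.374 V=548.476

2πR = 2π·39.5 = 248.185820
per-turn = √(248.185820² + 7.5²) = √(61596.2011 + 56.25) = √61652.4511 = 248.299116
L = 1.25 × 248.299116 = 310.373895
V = π·0.75² × L = 1.767146 × 310.373895 = 548.475946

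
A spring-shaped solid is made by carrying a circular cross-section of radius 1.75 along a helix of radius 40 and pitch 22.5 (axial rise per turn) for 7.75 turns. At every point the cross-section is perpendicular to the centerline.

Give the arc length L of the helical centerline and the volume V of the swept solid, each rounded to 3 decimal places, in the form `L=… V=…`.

2πR = 2π·40 = 251.327412
per-turn = √(251.327412² + 22.5²) = √(63165.4682 + 506.25) = √63671.7182 = 252.332555
L = 7.75 × 252.332555 = 1955.577299
V = π·1.75² × L = 9.621128 × 1955.577299 = 18814.858533

L=1955.577 V=18814.859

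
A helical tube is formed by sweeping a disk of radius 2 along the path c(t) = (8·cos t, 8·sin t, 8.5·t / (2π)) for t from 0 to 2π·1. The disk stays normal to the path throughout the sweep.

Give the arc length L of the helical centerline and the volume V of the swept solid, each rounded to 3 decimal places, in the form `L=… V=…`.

2πR = 2π·8 = 50.265482
per-turn = √(50.265482² + 8.5²) = √(2526.6187 + 72.25) = √2598.8687 = 50.979101
L = 1 × 50.979101 = 50.979101
V = π·2² × L = 12.566371 × 50.979101 = 640.622275

L=50.979 V=640.622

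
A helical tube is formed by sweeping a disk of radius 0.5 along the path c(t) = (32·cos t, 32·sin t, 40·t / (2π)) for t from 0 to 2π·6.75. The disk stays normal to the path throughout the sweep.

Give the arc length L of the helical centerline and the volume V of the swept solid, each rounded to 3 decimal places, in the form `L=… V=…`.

2πR = 2π·32 = 201.061930
per-turn = √(201.061930² + 40²) = √(40425.8996 + 1600) = √42025.8996 = 205.002194
L = 6.75 × 205.002194 = 1383.764811
V = π·0.5² × L = 0.785398 × 1383.764811 = 1086.806341

L=1383.765 V=1086.806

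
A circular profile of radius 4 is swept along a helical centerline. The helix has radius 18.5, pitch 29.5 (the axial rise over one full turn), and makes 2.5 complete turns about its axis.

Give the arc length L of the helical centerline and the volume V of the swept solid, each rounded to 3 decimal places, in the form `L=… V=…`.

L=299.810 V=15070.080

2πR = 2π·18.5 = 116.238928
per-turn = √(116.238928² + 29.5²) = √(13511.4884 + 870.25) = √14381.7384 = 119.923886
L = 2.5 × 119.923886 = 299.809715
V = π·4² × L = 50.265482 × 299.809715 = 15070.079966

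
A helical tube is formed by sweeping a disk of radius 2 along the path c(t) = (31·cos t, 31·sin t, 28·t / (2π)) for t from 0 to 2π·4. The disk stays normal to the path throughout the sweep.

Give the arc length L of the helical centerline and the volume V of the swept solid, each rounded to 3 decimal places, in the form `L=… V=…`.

2πR = 2π·31 = 194.778745
per-turn = √(194.778745² + 28²) = √(37938.7593 + 784) = √38722.7593 = 196.780993
L = 4 × 196.780993 = 787.123973
V = π·2² × L = 12.566371 × 787.123973 = 9891.291566

L=787.124 V=9891.292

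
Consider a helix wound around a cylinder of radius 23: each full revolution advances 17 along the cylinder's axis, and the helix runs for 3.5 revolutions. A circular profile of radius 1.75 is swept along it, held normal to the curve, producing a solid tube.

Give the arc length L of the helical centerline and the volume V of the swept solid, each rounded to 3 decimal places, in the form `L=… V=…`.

2πR = 2π·23 = 144.513262
per-turn = √(144.513262² + 17²) = √(20884.0829 + 289) = √21173.0829 = 145.509735
L = 3.5 × 145.509735 = 509.284072
V = π·1.75² × L = 9.621128 × 509.284072 = 4899.886988

L=509.284 V=4899.887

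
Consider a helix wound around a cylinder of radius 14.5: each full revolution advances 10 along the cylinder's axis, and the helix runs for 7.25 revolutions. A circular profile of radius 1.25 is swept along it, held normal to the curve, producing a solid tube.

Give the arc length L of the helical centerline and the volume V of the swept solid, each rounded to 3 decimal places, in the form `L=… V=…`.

L=664.487 V=3261.792

2πR = 2π·14.5 = 91.106187
per-turn = √(91.106187² + 10²) = √(8300.3373 + 100) = √8400.3373 = 91.653354
L = 7.25 × 91.653354 = 664.486817
V = π·1.25² × L = 4.908739 × 664.486817 = 3261.792033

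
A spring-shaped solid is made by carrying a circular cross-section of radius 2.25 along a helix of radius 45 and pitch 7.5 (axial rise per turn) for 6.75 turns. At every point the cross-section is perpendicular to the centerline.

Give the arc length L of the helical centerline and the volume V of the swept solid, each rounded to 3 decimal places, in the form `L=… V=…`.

L=1909.189 V=30364.337

2πR = 2π·45 = 282.743339
per-turn = √(282.743339² + 7.5²) = √(79943.7956 + 56.25) = √80000.0456 = 282.842793
L = 6.75 × 282.842793 = 1909.188854
V = π·2.25² × L = 15.904313 × 1909.188854 = 30364.336744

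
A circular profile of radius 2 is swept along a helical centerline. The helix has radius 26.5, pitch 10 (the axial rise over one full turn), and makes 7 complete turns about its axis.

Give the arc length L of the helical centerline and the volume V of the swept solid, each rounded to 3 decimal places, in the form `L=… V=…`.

2πR = 2π·26.5 = 166.504411
per-turn = √(166.504411² + 10²) = √(27723.7188 + 100) = √27823.7188 = 166.804433
L = 7 × 166.804433 = 1167.631029
V = π·2² × L = 12.566371 × 1167.631029 = 14672.884248

L=1167.631 V=14672.884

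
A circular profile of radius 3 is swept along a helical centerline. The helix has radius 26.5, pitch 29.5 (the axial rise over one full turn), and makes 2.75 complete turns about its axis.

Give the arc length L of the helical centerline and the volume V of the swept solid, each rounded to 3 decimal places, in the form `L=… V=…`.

L=465.018 V=13148.079

2πR = 2π·26.5 = 166.504411
per-turn = √(166.504411² + 29.5²) = √(27723.7188 + 870.25) = √28593.9688 = 169.097513
L = 2.75 × 169.097513 = 465.018160
V = π·3² × L = 28.274334 × 465.018160 = 13148.078706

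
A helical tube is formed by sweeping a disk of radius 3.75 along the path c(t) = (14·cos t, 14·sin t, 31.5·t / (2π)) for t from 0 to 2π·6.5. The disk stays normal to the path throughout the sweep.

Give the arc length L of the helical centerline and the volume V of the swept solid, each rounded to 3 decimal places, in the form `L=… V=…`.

L=607.325 V=26830.785

2πR = 2π·14 = 87.964594
per-turn = √(87.964594² + 31.5²) = √(7737.7699 + 992.25) = √8730.0199 = 93.434575
L = 6.5 × 93.434575 = 607.324739
V = π·3.75² × L = 44.178647 × 607.324739 = 26830.785074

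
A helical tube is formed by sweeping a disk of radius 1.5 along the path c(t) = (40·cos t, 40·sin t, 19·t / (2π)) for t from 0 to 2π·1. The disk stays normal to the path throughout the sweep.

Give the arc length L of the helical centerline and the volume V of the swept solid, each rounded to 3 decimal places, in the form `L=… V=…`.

2πR = 2π·40 = 251.327412
per-turn = √(251.327412² + 19²) = √(63165.4682 + 361) = √63526.4682 = 252.044576
L = 1 × 252.044576 = 252.044576
V = π·1.5² × L = 7.068583 × 252.044576 = 1781.598122

L=252.045 V=1781.598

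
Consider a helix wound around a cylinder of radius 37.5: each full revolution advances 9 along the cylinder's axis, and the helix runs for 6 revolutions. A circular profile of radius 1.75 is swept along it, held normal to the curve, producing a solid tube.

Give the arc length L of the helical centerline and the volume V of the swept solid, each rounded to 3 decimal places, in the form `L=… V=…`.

2πR = 2π·37.5 = 235.619449
per-turn = √(235.619449² + 9²) = √(55516.5248 + 81) = √55597.5248 = 235.791274
L = 6 × 235.791274 = 1414.747642
V = π·1.75² × L = 9.621128 × 1414.747642 = 13611.467449

L=1414.748 V=13611.467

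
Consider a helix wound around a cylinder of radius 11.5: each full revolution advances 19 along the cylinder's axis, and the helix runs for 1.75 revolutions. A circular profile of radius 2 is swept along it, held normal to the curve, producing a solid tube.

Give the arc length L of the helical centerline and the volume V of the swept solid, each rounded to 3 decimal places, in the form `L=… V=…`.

2πR = 2π·11.5 = 72.256631
per-turn = √(72.256631² + 19²) = √(5221.0207 + 361) = √5582.0207 = 74.712922
L = 1.75 × 74.712922 = 130.747614
V = π·2² × L = 12.566371 × 130.747614 = 1643.022970

L=130.748 V=1643.023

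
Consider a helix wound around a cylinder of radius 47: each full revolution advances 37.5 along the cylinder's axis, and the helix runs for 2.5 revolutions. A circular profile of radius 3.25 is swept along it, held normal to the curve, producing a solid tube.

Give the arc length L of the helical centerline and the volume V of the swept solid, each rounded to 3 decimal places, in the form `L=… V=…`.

2πR = 2π·47 = 295.309709
per-turn = √(295.309709² + 37.5²) = √(87207.8245 + 1406.25) = √88614.0745 = 297.681162
L = 2.5 × 297.681162 = 744.202906
V = π·3.25² × L = 33.183072 × 744.202906 = 24694.938918

L=744.203 V=24694.939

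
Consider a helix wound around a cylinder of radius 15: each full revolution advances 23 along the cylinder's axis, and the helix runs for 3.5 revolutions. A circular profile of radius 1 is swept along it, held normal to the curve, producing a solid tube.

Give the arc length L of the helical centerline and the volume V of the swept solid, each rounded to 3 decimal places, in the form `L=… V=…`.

L=339.548 V=1066.721

2πR = 2π·15 = 94.247780
per-turn = √(94.247780² + 23²) = √(8882.6440 + 529) = √9411.6440 = 97.013628
L = 3.5 × 97.013628 = 339.547697
V = π·1² × L = 3.141593 × 339.547697 = 1066.720550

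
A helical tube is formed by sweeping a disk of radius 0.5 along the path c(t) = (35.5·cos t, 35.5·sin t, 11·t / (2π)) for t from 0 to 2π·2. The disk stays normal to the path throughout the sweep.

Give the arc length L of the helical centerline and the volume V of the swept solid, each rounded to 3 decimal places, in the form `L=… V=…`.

2πR = 2π·35.5 = 223.053078
per-turn = √(223.053078² + 11²) = √(49752.6758 + 121) = √49873.6758 = 223.324150
L = 2 × 223.324150 = 446.648299
V = π·0.5² × L = 0.785398 × 446.648299 = 350.796754

L=446.648 V=350.797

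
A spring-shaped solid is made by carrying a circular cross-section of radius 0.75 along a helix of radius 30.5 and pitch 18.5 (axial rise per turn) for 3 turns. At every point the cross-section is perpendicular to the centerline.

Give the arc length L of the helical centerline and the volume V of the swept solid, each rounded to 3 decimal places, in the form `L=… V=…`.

L=577.584 V=1020.675

2πR = 2π·30.5 = 191.637152
per-turn = √(191.637152² + 18.5²) = √(36724.7980 + 342.25) = √37067.0480 = 192.528045
L = 3 × 192.528045 = 577.584134
V = π·0.75² × L = 1.767146 × 577.584134 = 1020.675416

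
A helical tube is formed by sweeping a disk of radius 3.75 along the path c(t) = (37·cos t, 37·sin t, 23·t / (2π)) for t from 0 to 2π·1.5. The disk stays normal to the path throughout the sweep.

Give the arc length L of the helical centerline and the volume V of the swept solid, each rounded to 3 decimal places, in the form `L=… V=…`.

L=350.419 V=15481.048

2πR = 2π·37 = 232.477856
per-turn = √(232.477856² + 23²) = √(54045.9537 + 529) = √54574.9537 = 233.612829
L = 1.5 × 233.612829 = 350.419243
V = π·3.75² × L = 44.178647 × 350.419243 = 15481.047928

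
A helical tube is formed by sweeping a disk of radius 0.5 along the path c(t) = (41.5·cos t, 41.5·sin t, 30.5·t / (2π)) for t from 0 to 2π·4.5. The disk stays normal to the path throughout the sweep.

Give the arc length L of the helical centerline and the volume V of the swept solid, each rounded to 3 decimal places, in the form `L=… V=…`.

L=1181.385 V=927.857

2πR = 2π·41.5 = 260.752190
per-turn = √(260.752190² + 30.5²) = √(67991.7047 + 930.25) = √68921.9547 = 262.529912
L = 4.5 × 262.529912 = 1181.384604
V = π·0.5² × L = 0.785398 × 1181.384604 = 927.857298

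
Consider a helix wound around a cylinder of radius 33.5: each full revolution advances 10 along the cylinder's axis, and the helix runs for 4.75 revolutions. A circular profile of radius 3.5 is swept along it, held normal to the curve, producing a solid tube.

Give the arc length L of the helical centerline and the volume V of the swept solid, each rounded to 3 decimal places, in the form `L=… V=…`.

L=1000.940 V=38520.669

2πR = 2π·33.5 = 210.486708
per-turn = √(210.486708² + 10²) = √(44304.6542 + 100) = √44404.6542 = 210.724119
L = 4.75 × 210.724119 = 1000.939563
V = π·3.5² × L = 38.484510 × 1000.939563 = 38520.668640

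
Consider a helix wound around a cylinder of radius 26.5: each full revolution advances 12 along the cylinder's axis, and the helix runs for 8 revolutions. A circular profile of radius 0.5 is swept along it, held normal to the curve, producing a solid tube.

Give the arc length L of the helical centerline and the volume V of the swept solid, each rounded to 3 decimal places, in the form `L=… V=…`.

L=1335.490 V=1048.892

2πR = 2π·26.5 = 166.504411
per-turn = √(166.504411² + 12²) = √(27723.7188 + 144) = √27867.7188 = 166.936272
L = 8 × 166.936272 = 1335.490172
V = π·0.5² × L = 0.785398 × 1335.490172 = 1048.891529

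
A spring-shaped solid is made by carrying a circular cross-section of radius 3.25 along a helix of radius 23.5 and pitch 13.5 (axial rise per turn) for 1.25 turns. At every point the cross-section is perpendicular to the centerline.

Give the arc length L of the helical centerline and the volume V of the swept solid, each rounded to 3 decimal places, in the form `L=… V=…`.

L=185.338 V=6150.098

2πR = 2π·23.5 = 147.654855
per-turn = √(147.654855² + 13.5²) = √(21801.9561 + 182.25) = √21984.2061 = 148.270719
L = 1.25 × 148.270719 = 185.338399
V = π·3.25² × L = 33.183072 × 185.338399 = 6150.097506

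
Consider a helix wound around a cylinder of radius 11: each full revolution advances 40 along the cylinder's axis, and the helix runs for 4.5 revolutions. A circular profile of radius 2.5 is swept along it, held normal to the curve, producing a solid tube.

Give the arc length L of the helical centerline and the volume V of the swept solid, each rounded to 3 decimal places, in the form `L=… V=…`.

L=359.349 V=7055.809

2πR = 2π·11 = 69.115038
per-turn = √(69.115038² + 40²) = √(4776.8885 + 1600) = √6376.8885 = 79.855423
L = 4.5 × 79.855423 = 359.349402
V = π·2.5² × L = 19.634954 × 359.349402 = 7055.809009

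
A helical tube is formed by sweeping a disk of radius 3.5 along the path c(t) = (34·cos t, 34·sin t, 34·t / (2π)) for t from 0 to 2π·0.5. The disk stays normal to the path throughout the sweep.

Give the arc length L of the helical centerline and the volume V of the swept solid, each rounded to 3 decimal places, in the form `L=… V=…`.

L=108.159 V=4162.427

2πR = 2π·34 = 213.628300
per-turn = √(213.628300² + 34²) = √(45637.0508 + 1156) = √46793.0508 = 216.317014
L = 0.5 × 216.317014 = 108.158507
V = π·3.5² × L = 38.484510 × 108.158507 = 4162.427154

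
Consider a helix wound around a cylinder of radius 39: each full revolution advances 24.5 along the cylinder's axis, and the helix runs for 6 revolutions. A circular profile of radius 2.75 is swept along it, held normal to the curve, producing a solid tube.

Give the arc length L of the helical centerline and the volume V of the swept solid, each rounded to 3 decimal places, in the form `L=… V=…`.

L=1477.596 V=35105.155

2πR = 2π·39 = 245.044227
per-turn = √(245.044227² + 24.5²) = √(60046.6732 + 600.25) = √60646.9232 = 246.265960
L = 6 × 246.265960 = 1477.595761
V = π·2.75² × L = 23.758294 × 1477.595761 = 35105.155169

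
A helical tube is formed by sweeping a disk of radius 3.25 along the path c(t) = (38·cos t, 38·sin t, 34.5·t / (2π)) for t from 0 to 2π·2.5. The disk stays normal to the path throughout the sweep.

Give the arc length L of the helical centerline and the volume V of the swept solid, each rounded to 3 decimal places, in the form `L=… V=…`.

L=603.102 V=20012.771

2πR = 2π·38 = 238.761042
per-turn = √(238.761042² + 34.5²) = √(57006.8350 + 1190.25) = √58197.0850 = 241.240720
L = 2.5 × 241.240720 = 603.101800
V = π·3.25² × L = 33.183072 × 603.101800 = 20012.770702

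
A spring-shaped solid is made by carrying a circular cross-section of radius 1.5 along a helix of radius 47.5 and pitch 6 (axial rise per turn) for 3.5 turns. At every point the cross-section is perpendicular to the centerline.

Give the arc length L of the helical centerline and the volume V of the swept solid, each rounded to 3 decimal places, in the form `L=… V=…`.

L=1044.791 V=7385.190

2πR = 2π·47.5 = 298.451302
per-turn = √(298.451302² + 6²) = √(89073.1797 + 36) = √89109.1797 = 298.511607
L = 3.5 × 298.511607 = 1044.790626
V = π·1.5² × L = 7.068583 × 1044.790626 = 7385.189747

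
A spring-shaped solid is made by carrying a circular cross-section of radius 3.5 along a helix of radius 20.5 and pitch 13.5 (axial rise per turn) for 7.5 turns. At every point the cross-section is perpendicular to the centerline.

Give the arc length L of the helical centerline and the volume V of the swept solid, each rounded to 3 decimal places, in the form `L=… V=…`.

2πR = 2π·20.5 = 128.805299
per-turn = √(128.805299² + 13.5²) = √(16590.8050 + 182.25) = √16773.0550 = 129.510830
L = 7.5 × 129.510830 = 971.331222
V = π·3.5² × L = 38.484510 × 971.331222 = 37381.206149

L=971.331 V=37381.206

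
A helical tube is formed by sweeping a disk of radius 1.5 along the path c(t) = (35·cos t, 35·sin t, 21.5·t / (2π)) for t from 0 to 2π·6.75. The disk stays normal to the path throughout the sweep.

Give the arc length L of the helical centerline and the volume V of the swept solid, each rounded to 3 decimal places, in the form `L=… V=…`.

2πR = 2π·35 = 219.911486
per-turn = √(219.911486² + 21.5²) = √(48361.0616 + 462.25) = √48823.3116 = 220.959977
L = 6.75 × 220.959977 = 1491.479847
V = π·1.5² × L = 7.068583 × 1491.479847 = 10542.649791

L=1491.480 V=10542.650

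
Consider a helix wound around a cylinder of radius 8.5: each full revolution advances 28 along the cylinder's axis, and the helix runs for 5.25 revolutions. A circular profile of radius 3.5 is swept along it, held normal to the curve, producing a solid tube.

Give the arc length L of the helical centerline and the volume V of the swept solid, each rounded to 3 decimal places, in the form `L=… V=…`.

L=316.585 V=12183.612

2πR = 2π·8.5 = 53.407075
per-turn = √(53.407075² + 28²) = √(2852.3157 + 784) = √3636.3157 = 60.301871
L = 5.25 × 60.301871 = 316.584824
V = π·3.5² × L = 38.484510 × 316.584824 = 12183.611822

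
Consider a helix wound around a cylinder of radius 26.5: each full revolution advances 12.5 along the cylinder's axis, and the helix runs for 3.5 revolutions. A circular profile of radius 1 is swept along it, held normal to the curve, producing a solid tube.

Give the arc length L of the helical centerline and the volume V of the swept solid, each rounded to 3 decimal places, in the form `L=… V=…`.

2πR = 2π·26.5 = 166.504411
per-turn = √(166.504411² + 12.5²) = √(27723.7188 + 156.25) = √27879.9688 = 166.972958
L = 3.5 × 166.972958 = 584.405354
V = π·1² × L = 3.141593 × 584.405354 = 1835.963566

L=584.405 V=1835.964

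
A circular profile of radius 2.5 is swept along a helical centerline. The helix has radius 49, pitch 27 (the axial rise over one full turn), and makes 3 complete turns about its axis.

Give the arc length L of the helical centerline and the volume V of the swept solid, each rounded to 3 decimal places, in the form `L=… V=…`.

L=927.173 V=18205.003

2πR = 2π·49 = 307.876080
per-turn = √(307.876080² + 27²) = √(94787.6807 + 729) = √95516.6807 = 309.057730
L = 3 × 309.057730 = 927.173191
V = π·2.5² × L = 19.634954 × 927.173191 = 18205.003033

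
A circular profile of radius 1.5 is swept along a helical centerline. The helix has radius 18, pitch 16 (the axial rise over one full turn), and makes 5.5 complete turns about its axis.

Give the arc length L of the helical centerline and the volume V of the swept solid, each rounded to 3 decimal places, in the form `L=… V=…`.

2πR = 2π·18 = 113.097336
per-turn = √(113.097336² + 16²) = √(12791.0073 + 256) = √13047.0073 = 114.223497
L = 5.5 × 114.223497 = 628.229234
V = π·1.5² × L = 7.068583 × 628.229234 = 4440.690782

L=628.229 V=4440.691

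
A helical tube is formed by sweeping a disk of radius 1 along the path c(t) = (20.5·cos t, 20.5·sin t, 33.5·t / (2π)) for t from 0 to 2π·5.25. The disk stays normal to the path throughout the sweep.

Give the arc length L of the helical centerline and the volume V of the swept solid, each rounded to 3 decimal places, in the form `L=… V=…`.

L=698.725 V=2195.108

2πR = 2π·20.5 = 128.805299
per-turn = √(128.805299² + 33.5²) = √(16590.8050 + 1122.25) = √17713.0550 = 133.090402
L = 5.25 × 133.090402 = 698.724608
V = π·1² × L = 3.141593 × 698.724608 = 2195.108097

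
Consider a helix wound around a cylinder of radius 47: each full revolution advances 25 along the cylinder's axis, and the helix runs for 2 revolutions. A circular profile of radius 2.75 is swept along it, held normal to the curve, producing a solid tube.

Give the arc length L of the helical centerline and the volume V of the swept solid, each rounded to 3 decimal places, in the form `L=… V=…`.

2πR = 2π·47 = 295.309709
per-turn = √(295.309709² + 25²) = √(87207.8245 + 625) = √87832.8245 = 296.366031
L = 2 × 296.366031 = 592.732063
V = π·2.75² × L = 23.758294 × 592.732063 = 14082.302867

L=592.732 V=14082.303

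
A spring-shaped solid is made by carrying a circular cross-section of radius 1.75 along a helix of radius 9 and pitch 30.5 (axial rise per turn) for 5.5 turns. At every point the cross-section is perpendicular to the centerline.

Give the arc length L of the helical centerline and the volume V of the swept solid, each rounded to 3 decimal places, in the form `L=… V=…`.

2πR = 2π·9 = 56.548668
per-turn = √(56.548668² + 30.5²) = √(3197.7518 + 930.25) = √4128.0018 = 64.249528
L = 5.5 × 64.249528 = 353.372403
V = π·1.75² × L = 9.621128 × 353.372403 = 3399.840945

L=353.372 V=3399.841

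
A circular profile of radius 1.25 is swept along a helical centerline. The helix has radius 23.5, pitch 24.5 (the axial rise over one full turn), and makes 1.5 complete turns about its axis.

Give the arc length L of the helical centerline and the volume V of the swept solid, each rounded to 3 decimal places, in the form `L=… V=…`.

2πR = 2π·23.5 = 147.654855
per-turn = √(147.654855² + 24.5²) = √(21801.9561 + 600.25) = √22402.2061 = 149.673665
L = 1.5 × 149.673665 = 224.510498
V = π·1.25² × L = 4.908739 × 224.510498 = 1102.063331

L=224.510 V=1102.063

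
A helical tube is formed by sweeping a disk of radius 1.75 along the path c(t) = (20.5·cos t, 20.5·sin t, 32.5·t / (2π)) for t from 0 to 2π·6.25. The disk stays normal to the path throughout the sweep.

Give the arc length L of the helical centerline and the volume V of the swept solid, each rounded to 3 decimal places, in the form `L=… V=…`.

2πR = 2π·20.5 = 128.805299
per-turn = √(128.805299² + 32.5²) = √(16590.8050 + 1056.25) = √17647.0550 = 132.842218
L = 6.25 × 132.842218 = 830.263865
V = π·1.75² × L = 9.621128 × 830.263865 = 7988.074507

L=830.264 V=7988.075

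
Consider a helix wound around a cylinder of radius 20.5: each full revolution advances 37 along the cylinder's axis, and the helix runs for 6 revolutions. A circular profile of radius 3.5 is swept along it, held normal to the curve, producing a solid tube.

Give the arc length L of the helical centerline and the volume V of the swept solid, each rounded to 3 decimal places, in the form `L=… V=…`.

L=804.085 V=30944.824

2πR = 2π·20.5 = 128.805299
per-turn = √(128.805299² + 37²) = √(16590.8050 + 1369) = √17959.8050 = 134.014197
L = 6 × 134.014197 = 804.085182
V = π·3.5² × L = 38.484510 × 804.085182 = 30944.824233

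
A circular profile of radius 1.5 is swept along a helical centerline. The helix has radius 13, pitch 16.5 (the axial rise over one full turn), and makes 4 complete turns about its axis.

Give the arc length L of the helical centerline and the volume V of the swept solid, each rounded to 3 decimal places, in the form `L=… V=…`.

2πR = 2π·13 = 81.681409
per-turn = √(81.681409² + 16.5²) = √(6671.8526 + 272.25) = √6944.1026 = 83.331282
L = 4 × 83.331282 = 333.325128
V = π·1.5² × L = 7.068583 × 333.325128 = 2356.136493

L=333.325 V=2356.136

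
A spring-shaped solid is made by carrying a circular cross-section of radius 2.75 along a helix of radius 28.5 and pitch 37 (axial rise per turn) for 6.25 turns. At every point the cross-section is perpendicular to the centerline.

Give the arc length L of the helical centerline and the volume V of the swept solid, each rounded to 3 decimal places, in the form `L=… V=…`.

L=1142.833 V=27151.772

2πR = 2π·28.5 = 179.070781
per-turn = √(179.070781² + 37²) = √(32066.3447 + 1369) = √33435.3447 = 182.853342
L = 6.25 × 182.853342 = 1142.833388
V = π·2.75² × L = 23.758294 × 1142.833388 = 27151.772127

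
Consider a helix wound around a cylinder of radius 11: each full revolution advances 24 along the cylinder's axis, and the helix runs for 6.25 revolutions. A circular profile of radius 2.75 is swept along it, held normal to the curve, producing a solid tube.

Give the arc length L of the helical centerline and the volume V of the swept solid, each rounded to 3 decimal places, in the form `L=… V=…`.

2πR = 2π·11 = 69.115038
per-turn = √(69.115038² + 24²) = √(4776.8885 + 576) = √5352.8885 = 73.163437
L = 6.25 × 73.163437 = 457.271482
V = π·2.75² × L = 23.758294 × 457.271482 = 10863.990509

L=457.271 V=10863.991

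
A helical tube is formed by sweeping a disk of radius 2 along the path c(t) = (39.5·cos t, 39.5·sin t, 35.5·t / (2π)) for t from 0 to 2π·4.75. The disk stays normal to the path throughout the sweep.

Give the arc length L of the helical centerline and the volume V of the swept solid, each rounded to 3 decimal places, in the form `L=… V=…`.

L=1190.881 V=14965.058

2πR = 2π·39.5 = 248.185820
per-turn = √(248.185820² + 35.5²) = √(61596.2011 + 1260.25) = √62856.4511 = 250.711889
L = 4.75 × 250.711889 = 1190.881471
V = π·2² × L = 12.566371 × 1190.881471 = 14965.057918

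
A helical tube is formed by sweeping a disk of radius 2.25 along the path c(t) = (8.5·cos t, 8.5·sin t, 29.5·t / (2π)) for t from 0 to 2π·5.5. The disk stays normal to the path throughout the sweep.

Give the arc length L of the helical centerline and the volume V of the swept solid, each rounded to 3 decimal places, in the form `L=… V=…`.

L=335.571 V=5337.019

2πR = 2π·8.5 = 53.407075
per-turn = √(53.407075² + 29.5²) = √(2852.3157 + 870.25) = √3722.5657 = 61.012832
L = 5.5 × 61.012832 = 335.570576
V = π·2.25² × L = 15.904313 × 335.570576 = 5337.019412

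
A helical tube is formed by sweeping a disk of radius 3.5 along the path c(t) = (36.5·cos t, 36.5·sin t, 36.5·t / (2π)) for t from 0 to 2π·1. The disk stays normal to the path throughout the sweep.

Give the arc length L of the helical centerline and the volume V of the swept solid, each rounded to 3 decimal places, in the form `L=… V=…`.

L=232.223 V=8936.976

2πR = 2π·36.5 = 229.336264
per-turn = √(229.336264² + 36.5²) = √(52595.1219 + 1332.25) = √53927.3719 = 232.222677
L = 1 × 232.222677 = 232.222677
V = π·3.5² × L = 38.484510 × 232.222677 = 8936.975948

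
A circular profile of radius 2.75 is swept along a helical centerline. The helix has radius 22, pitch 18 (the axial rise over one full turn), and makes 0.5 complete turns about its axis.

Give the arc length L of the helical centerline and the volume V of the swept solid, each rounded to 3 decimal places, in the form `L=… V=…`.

2πR = 2π·22 = 138.230077
per-turn = √(138.230077² + 18²) = √(19107.5541 + 324) = √19431.5541 = 139.397109
L = 0.5 × 139.397109 = 69.698555
V = π·2.75² × L = 23.758294 × 69.698555 = 1655.918785

L=69.699 V=1655.919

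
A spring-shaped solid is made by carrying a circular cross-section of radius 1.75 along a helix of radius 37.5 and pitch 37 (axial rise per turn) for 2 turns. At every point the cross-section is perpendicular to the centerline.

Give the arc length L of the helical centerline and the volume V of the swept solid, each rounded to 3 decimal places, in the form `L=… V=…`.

L=477.014 V=4589.410

2πR = 2π·37.5 = 235.619449
per-turn = √(235.619449² + 37²) = √(55516.5248 + 1369) = √56885.5248 = 238.506865
L = 2 × 238.506865 = 477.013730
V = π·1.75² × L = 9.621128 × 477.013730 = 4589.409921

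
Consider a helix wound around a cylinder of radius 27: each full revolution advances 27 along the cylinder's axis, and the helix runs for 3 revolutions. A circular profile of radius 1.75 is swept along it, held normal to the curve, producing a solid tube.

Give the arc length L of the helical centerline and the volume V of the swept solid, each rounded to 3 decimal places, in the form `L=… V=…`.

L=515.343 V=4958.185

2πR = 2π·27 = 169.646003
per-turn = √(169.646003² + 27²) = √(28779.7664 + 729) = √29508.7664 = 171.781159
L = 3 × 171.781159 = 515.343476
V = π·1.75² × L = 9.621128 × 515.343476 = 4958.185286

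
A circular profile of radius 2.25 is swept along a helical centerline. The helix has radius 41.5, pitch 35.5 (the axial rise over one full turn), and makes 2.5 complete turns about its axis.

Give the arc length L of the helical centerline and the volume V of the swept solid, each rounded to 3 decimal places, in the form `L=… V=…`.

L=657.894 V=10463.354

2πR = 2π·41.5 = 260.752190
per-turn = √(260.752190² + 35.5²) = √(67991.7047 + 1260.25) = √69251.9547 = 263.157661
L = 2.5 × 263.157661 = 657.894153
V = π·2.25² × L = 15.904313 × 657.894153 = 10463.354410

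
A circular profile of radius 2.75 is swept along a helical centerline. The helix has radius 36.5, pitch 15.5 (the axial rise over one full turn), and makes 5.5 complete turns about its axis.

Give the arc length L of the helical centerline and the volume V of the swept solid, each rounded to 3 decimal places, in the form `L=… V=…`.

L=1264.227 V=30035.878

2πR = 2π·36.5 = 229.336264
per-turn = √(229.336264² + 15.5²) = √(52595.1219 + 240.25) = √52835.3719 = 229.859461
L = 5.5 × 229.859461 = 1264.227036
V = π·2.75² × L = 23.758294 × 1264.227036 = 30035.878164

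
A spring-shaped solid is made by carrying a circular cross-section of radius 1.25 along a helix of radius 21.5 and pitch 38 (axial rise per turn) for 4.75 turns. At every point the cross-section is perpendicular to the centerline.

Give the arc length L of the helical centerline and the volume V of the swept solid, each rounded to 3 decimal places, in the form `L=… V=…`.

L=666.574 V=3272.038

2πR = 2π·21.5 = 135.088484
per-turn = √(135.088484² + 38²) = √(18248.8985 + 1444) = √19692.8985 = 140.331388
L = 4.75 × 140.331388 = 666.574094
V = π·1.25² × L = 4.908739 × 666.574094 = 3272.037934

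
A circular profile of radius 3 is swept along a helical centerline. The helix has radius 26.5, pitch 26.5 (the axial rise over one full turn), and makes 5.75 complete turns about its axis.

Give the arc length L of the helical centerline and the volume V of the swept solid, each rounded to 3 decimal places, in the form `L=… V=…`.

2πR = 2π·26.5 = 166.504411
per-turn = √(166.504411² + 26.5²) = √(27723.7188 + 702.25) = √28425.9688 = 168.600026
L = 5.75 × 168.600026 = 969.450149
V = π·3² × L = 28.274334 × 969.450149 = 27410.557207

L=969.450 V=27410.557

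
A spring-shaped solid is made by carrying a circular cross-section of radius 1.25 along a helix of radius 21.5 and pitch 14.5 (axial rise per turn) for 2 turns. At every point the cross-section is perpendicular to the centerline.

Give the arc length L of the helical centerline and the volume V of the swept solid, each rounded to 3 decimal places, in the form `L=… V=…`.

L=271.729 V=1333.846

2πR = 2π·21.5 = 135.088484
per-turn = √(135.088484² + 14.5²) = √(18248.8985 + 210.25) = √18459.1485 = 135.864449
L = 2 × 135.864449 = 271.728898
V = π·1.25² × L = 4.908739 × 271.728898 = 1333.846110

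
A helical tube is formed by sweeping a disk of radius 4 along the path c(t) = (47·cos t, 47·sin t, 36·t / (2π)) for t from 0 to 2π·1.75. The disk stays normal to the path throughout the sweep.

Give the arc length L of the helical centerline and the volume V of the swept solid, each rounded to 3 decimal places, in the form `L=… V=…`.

L=520.618 V=26169.108

2πR = 2π·47 = 295.309709
per-turn = √(295.309709² + 36²) = √(87207.8245 + 1296) = √88503.8245 = 297.495923
L = 1.75 × 297.495923 = 520.617866
V = π·4² × L = 50.265482 × 520.617866 = 26169.108215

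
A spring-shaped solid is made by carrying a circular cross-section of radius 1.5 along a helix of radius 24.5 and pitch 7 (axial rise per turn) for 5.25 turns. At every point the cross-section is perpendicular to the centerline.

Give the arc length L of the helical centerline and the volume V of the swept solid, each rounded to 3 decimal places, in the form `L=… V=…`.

2πR = 2π·24.5 = 153.938040
per-turn = √(153.938040² + 7²) = √(23696.9202 + 49) = √23745.9202 = 154.097113
L = 5.25 × 154.097113 = 809.009842
V = π·1.5² × L = 7.068583 × 809.009842 = 5718.553597

L=809.010 V=5718.554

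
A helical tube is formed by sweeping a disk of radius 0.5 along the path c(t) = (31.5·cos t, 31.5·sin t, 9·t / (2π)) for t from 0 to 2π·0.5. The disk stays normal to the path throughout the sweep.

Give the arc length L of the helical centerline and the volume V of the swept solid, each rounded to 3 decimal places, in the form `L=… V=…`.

2πR = 2π·31.5 = 197.920337
per-turn = √(197.920337² + 9²) = √(39172.4599 + 81) = √39253.4599 = 198.124859
L = 0.5 × 198.124859 = 99.062430
V = π·0.5² × L = 0.785398 × 99.062430 = 77.803450

L=99.062 V=77.803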